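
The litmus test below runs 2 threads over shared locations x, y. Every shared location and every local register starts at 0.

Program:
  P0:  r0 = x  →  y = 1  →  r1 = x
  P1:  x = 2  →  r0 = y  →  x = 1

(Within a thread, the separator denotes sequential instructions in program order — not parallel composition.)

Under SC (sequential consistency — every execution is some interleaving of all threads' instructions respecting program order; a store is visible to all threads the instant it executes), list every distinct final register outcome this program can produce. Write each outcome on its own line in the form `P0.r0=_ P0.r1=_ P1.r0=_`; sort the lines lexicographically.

outcome vector order: (P0.r0,P0.r1,P1.r0)
|SC outcomes| = 10

P0.r0=0 P0.r1=0 P1.r0=1
P0.r0=0 P0.r1=1 P1.r0=0
P0.r0=0 P0.r1=1 P1.r0=1
P0.r0=0 P0.r1=2 P1.r0=0
P0.r0=0 P0.r1=2 P1.r0=1
P0.r0=1 P0.r1=1 P1.r0=0
P0.r0=2 P0.r1=1 P1.r0=0
P0.r0=2 P0.r1=1 P1.r0=1
P0.r0=2 P0.r1=2 P1.r0=0
P0.r0=2 P0.r1=2 P1.r0=1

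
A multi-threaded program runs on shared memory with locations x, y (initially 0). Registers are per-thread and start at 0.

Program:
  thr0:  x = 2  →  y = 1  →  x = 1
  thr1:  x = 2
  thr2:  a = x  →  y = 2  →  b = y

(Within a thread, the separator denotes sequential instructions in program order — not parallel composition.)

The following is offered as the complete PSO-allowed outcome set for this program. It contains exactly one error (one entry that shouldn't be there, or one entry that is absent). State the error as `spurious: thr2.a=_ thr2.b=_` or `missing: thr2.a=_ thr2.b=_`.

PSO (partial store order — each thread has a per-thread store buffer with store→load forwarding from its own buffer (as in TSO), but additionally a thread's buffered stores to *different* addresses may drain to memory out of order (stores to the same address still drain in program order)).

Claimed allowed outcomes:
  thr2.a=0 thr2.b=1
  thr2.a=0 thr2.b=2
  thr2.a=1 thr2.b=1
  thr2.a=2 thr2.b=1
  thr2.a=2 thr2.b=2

missing: thr2.a=1 thr2.b=2

outcome vector order: (thr2.a,thr2.b)
PSO: 6 outcomes — {01 02 11 12 21 22}
PSO∖claimed = {12}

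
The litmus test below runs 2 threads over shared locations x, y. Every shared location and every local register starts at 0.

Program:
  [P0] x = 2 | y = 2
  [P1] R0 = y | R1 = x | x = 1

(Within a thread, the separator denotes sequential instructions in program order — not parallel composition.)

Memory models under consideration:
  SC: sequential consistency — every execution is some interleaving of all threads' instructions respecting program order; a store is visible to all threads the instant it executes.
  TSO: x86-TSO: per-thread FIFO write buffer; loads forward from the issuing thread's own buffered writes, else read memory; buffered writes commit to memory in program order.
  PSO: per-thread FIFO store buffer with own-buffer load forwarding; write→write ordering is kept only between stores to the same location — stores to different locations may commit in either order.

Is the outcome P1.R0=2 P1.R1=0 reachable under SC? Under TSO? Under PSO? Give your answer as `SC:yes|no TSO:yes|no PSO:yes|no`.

outcome vector order: (P1.R0,P1.R1)
under SC → (0,0); (0,2); (2,2)
under TSO → (0,0); (0,2); (2,2)
under PSO → (0,0); (0,2); (2,0); (2,2)
target (2,0) ∈ {PSO}

SC:no TSO:no PSO:yes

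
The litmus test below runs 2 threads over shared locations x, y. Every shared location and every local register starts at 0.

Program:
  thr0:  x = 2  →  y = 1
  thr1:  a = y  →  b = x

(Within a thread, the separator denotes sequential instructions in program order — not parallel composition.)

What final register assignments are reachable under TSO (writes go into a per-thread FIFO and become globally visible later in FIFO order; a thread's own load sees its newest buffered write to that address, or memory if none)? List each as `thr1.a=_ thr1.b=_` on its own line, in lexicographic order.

thr1.a=0 thr1.b=0
thr1.a=0 thr1.b=2
thr1.a=1 thr1.b=2

outcome vector order: (thr1.a,thr1.b)
|TSO outcomes| = 3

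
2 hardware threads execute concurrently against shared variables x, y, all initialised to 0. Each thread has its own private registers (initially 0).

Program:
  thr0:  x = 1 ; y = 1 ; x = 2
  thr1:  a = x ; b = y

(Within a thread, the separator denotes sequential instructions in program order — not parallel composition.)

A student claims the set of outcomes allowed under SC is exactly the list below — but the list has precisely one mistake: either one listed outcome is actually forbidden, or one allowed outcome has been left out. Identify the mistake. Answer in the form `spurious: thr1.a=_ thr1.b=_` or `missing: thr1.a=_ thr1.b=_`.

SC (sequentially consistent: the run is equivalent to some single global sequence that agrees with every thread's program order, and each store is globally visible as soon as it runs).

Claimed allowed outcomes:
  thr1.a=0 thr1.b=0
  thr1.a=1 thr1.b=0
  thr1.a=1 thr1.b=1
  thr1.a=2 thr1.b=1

outcome vector order: (thr1.a,thr1.b)
SC: 5 outcomes — {00; 01; 10; 11; 21}
SC∖claimed = {01}

missing: thr1.a=0 thr1.b=1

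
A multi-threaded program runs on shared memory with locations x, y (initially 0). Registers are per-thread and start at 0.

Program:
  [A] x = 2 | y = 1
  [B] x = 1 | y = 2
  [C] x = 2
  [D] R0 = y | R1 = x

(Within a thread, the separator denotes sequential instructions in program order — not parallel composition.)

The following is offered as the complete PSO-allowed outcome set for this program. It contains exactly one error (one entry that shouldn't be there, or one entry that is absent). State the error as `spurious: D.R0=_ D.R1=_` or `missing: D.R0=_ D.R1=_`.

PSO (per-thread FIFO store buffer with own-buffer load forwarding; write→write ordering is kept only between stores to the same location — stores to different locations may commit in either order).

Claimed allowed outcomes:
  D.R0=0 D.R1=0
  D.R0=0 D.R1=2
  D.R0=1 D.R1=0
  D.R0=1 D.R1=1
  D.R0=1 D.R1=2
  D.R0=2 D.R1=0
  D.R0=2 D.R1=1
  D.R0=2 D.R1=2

missing: D.R0=0 D.R1=1

outcome vector order: (D.R0,D.R1)
PSO (9): <0 0> <0 1> <0 2> <1 0> <1 1> <1 2> <2 0> <2 1> <2 2>
PSO∖claimed = {<0 1>}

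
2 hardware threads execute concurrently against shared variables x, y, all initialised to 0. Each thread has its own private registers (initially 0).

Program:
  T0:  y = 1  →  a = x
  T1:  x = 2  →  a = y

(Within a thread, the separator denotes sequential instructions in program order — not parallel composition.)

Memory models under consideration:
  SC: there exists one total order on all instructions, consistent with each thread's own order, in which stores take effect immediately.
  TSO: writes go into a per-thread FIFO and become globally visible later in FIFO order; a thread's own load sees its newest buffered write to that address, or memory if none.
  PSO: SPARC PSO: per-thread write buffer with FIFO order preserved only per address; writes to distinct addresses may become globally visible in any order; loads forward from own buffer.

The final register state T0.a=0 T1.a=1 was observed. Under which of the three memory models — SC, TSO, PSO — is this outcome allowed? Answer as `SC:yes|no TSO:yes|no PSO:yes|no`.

outcome vector order: (T0.a,T1.a)
[SC] allowed = {01, 20, 21}
[TSO] allowed = {00, 01, 20, 21}
[PSO] allowed = {00, 01, 20, 21}
target 01 ∈ {SC,TSO,PSO}

SC:yes TSO:yes PSO:yes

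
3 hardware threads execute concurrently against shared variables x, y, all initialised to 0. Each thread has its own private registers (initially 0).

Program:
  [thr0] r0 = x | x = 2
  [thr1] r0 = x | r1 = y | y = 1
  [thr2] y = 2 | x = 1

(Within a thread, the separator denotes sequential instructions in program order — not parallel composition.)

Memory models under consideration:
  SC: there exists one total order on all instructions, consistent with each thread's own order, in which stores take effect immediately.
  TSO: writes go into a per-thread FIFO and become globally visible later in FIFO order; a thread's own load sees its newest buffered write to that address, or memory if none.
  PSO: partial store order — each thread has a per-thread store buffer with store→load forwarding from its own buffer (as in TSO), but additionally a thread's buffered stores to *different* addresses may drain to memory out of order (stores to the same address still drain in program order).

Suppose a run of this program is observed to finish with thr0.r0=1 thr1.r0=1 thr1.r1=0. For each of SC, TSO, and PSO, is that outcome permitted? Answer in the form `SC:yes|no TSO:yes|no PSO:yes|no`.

outcome vector order: (thr0.r0,thr1.r0,thr1.r1)
SC (9): 000, 002, 012, 020, 022, 100, 102, 112, 122
TSO (9): 000, 002, 012, 020, 022, 100, 102, 112, 122
PSO (12): 000, 002, 010, 012, 020, 022, 100, 102, 110, 112, 120, 122
target 110 ∈ {PSO}

SC:no TSO:no PSO:yes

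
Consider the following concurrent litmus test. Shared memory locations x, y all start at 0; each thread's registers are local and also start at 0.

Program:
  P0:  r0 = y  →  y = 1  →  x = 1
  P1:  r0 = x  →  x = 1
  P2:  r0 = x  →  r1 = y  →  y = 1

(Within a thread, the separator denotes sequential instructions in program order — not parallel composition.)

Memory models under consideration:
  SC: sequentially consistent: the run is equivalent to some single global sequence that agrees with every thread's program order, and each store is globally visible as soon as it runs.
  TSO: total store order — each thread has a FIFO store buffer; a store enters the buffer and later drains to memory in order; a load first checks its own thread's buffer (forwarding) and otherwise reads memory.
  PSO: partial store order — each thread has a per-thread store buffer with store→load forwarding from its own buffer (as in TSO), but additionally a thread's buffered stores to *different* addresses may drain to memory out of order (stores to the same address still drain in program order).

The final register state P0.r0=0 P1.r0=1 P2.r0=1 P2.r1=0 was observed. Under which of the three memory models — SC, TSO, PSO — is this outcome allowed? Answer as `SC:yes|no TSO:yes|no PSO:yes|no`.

SC:no TSO:no PSO:yes

outcome vector order: (P0.r0,P1.r0,P2.r0,P2.r1)
under SC → (0,0,0,0); (0,0,0,1); (0,0,1,0); (0,0,1,1); (0,1,0,0); (0,1,0,1); (0,1,1,1); (1,0,0,0); (1,0,1,0); (1,1,0,0)
under TSO → (0,0,0,0); (0,0,0,1); (0,0,1,0); (0,0,1,1); (0,1,0,0); (0,1,0,1); (0,1,1,1); (1,0,0,0); (1,0,1,0); (1,1,0,0)
under PSO → (0,0,0,0); (0,0,0,1); (0,0,1,0); (0,0,1,1); (0,1,0,0); (0,1,0,1); (0,1,1,0); (0,1,1,1); (1,0,0,0); (1,0,1,0); (1,1,0,0)
target (0,1,1,0) ∈ {PSO}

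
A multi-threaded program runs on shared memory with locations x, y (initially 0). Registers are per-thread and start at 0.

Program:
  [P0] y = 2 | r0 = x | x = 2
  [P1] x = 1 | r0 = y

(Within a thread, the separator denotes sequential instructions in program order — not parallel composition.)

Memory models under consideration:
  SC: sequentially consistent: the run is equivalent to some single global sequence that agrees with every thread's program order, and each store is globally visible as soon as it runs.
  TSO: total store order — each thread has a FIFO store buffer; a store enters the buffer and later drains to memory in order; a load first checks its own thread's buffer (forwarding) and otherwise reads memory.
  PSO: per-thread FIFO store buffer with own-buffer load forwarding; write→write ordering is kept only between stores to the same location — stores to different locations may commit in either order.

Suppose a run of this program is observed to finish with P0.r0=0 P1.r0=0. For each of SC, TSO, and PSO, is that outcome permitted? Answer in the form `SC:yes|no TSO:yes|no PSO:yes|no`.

outcome vector order: (P0.r0,P1.r0)
[SC] allowed = {02 10 12}
[TSO] allowed = {00 02 10 12}
[PSO] allowed = {00 02 10 12}
target 00 ∈ {TSO,PSO}

SC:no TSO:yes PSO:yes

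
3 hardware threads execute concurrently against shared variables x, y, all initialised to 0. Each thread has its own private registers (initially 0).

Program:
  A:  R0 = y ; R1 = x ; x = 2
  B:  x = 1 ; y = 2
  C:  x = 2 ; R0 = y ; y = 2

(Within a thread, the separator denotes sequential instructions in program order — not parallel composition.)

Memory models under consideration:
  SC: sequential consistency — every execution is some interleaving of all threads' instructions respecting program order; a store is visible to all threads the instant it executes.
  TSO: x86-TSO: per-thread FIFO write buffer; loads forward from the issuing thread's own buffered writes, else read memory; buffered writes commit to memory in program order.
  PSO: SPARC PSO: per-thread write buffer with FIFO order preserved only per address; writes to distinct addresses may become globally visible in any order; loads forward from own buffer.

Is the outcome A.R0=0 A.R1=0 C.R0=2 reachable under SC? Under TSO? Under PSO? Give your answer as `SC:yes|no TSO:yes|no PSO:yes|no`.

SC:yes TSO:yes PSO:yes

outcome vector order: (A.R0,A.R1,C.R0)
SC: 10 outcomes — {<0 0 0> <0 0 2> <0 1 0> <0 1 2> <0 2 0> <0 2 2> <2 1 0> <2 1 2> <2 2 0> <2 2 2>}
TSO: 10 outcomes — {<0 0 0> <0 0 2> <0 1 0> <0 1 2> <0 2 0> <0 2 2> <2 1 0> <2 1 2> <2 2 0> <2 2 2>}
PSO: 12 outcomes — {<0 0 0> <0 0 2> <0 1 0> <0 1 2> <0 2 0> <0 2 2> <2 0 0> <2 0 2> <2 1 0> <2 1 2> <2 2 0> <2 2 2>}
target <0 0 2> ∈ {SC,TSO,PSO}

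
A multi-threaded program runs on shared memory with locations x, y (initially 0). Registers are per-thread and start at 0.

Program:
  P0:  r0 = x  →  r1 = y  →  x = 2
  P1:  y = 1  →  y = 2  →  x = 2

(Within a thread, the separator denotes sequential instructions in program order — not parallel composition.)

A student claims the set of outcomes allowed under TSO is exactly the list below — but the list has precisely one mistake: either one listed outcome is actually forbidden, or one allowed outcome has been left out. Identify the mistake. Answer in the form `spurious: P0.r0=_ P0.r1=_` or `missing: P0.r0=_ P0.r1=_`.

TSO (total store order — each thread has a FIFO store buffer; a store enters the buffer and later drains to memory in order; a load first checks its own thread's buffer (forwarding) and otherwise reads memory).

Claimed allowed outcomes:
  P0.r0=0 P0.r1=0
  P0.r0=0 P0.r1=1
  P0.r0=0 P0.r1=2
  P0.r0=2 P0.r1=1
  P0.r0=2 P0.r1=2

outcome vector order: (P0.r0,P0.r1)
TSO: 4 outcomes — {0/0 0/1 0/2 2/2}
claimed∖TSO = {2/1}

spurious: P0.r0=2 P0.r1=1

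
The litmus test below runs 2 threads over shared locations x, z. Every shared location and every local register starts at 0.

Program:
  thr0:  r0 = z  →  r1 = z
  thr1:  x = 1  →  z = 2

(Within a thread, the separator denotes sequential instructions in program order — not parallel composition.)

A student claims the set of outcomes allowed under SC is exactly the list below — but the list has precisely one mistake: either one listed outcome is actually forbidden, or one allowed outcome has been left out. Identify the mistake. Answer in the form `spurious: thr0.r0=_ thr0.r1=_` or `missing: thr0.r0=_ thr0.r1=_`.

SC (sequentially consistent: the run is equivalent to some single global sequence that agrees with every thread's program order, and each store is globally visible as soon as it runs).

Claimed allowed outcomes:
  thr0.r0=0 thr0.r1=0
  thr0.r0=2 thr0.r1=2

missing: thr0.r0=0 thr0.r1=2

outcome vector order: (thr0.r0,thr0.r1)
SC: 3 outcomes — {<0 0> <0 2> <2 2>}
SC∖claimed = {<0 2>}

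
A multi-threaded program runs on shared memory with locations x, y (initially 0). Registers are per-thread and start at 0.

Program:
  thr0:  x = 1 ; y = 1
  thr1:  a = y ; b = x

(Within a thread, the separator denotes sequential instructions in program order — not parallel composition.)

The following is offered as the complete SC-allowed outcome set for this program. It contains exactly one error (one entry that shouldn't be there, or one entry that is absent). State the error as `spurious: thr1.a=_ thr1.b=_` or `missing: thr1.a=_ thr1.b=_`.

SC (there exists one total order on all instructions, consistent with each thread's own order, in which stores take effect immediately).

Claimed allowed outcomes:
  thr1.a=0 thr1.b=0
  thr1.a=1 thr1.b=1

missing: thr1.a=0 thr1.b=1

outcome vector order: (thr1.a,thr1.b)
[SC] allowed = {0/0, 0/1, 1/1}
SC∖claimed = {0/1}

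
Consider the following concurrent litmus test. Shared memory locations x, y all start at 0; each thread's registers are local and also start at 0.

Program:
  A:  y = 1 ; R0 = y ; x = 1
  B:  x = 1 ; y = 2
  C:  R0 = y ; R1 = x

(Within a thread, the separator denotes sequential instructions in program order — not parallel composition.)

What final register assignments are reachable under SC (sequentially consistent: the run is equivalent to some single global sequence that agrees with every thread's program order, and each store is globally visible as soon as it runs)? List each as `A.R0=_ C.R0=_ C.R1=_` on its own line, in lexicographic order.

outcome vector order: (A.R0,C.R0,C.R1)
|SC outcomes| = 10

A.R0=1 C.R0=0 C.R1=0
A.R0=1 C.R0=0 C.R1=1
A.R0=1 C.R0=1 C.R1=0
A.R0=1 C.R0=1 C.R1=1
A.R0=1 C.R0=2 C.R1=1
A.R0=2 C.R0=0 C.R1=0
A.R0=2 C.R0=0 C.R1=1
A.R0=2 C.R0=1 C.R1=0
A.R0=2 C.R0=1 C.R1=1
A.R0=2 C.R0=2 C.R1=1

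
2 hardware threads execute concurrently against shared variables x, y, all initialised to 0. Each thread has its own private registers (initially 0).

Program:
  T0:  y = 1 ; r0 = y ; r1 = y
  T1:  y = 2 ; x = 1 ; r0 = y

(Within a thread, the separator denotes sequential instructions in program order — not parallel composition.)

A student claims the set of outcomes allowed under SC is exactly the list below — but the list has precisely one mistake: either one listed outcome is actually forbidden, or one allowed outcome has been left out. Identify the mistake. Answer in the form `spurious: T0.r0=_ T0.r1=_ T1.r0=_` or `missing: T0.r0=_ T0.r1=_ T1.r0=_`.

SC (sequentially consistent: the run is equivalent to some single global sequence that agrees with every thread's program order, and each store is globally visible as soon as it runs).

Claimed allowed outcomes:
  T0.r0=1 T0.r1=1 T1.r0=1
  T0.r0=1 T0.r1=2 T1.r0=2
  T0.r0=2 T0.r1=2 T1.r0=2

outcome vector order: (T0.r0,T0.r1,T1.r0)
under SC → 111, 112, 122, 222
SC∖claimed = {112}

missing: T0.r0=1 T0.r1=1 T1.r0=2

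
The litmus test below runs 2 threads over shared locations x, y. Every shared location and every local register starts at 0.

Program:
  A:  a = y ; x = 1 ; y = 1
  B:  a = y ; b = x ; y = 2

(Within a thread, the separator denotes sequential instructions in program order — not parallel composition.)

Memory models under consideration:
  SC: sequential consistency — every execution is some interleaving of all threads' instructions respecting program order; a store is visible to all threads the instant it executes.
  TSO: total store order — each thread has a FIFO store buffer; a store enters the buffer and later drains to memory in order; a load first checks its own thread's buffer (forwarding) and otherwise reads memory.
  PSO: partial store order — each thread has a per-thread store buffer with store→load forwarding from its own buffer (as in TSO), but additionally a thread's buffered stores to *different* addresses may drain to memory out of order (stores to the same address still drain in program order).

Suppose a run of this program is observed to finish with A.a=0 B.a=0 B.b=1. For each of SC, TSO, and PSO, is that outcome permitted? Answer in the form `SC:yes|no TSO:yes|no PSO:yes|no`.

SC:yes TSO:yes PSO:yes

outcome vector order: (A.a,B.a,B.b)
SC (4): <0 0 0> <0 0 1> <0 1 1> <2 0 0>
TSO (4): <0 0 0> <0 0 1> <0 1 1> <2 0 0>
PSO (5): <0 0 0> <0 0 1> <0 1 0> <0 1 1> <2 0 0>
target <0 0 1> ∈ {SC,TSO,PSO}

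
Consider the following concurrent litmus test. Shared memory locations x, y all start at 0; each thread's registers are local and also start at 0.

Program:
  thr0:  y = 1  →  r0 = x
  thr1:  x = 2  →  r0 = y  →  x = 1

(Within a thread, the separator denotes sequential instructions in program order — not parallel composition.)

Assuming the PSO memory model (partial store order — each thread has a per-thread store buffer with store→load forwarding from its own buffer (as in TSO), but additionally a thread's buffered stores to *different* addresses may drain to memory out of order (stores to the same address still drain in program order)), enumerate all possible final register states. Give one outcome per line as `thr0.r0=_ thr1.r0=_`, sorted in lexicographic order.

thr0.r0=0 thr1.r0=0
thr0.r0=0 thr1.r0=1
thr0.r0=1 thr1.r0=0
thr0.r0=1 thr1.r0=1
thr0.r0=2 thr1.r0=0
thr0.r0=2 thr1.r0=1

outcome vector order: (thr0.r0,thr1.r0)
|PSO outcomes| = 6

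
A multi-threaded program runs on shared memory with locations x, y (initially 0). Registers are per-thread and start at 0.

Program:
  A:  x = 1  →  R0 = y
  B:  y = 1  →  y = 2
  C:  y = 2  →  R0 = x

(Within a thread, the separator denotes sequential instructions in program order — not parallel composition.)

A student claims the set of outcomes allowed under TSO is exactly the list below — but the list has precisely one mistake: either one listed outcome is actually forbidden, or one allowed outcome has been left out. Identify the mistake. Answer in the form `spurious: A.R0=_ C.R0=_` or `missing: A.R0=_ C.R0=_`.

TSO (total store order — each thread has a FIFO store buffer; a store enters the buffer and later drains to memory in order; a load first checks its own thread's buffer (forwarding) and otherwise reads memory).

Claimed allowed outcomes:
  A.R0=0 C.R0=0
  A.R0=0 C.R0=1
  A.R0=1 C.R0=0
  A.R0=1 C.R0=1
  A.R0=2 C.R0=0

outcome vector order: (A.R0,C.R0)
TSO (6): 00; 01; 10; 11; 20; 21
TSO∖claimed = {21}

missing: A.R0=2 C.R0=1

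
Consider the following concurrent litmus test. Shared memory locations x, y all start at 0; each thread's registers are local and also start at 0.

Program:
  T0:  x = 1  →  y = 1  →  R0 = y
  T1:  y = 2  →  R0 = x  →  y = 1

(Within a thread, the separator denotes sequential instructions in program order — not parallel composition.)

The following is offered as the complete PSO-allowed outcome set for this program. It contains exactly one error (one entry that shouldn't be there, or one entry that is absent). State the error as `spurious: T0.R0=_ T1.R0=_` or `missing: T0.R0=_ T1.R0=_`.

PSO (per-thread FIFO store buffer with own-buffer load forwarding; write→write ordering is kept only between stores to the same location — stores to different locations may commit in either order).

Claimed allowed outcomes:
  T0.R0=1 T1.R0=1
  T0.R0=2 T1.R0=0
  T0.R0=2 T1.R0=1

missing: T0.R0=1 T1.R0=0

outcome vector order: (T0.R0,T1.R0)
PSO: 4 outcomes — {10; 11; 20; 21}
PSO∖claimed = {10}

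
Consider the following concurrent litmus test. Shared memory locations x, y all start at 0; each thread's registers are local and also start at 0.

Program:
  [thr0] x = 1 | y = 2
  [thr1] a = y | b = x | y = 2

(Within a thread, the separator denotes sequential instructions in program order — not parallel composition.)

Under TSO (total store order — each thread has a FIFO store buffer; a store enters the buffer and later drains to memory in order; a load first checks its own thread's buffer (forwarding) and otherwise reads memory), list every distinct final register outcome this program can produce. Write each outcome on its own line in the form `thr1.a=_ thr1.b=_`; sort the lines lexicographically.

thr1.a=0 thr1.b=0
thr1.a=0 thr1.b=1
thr1.a=2 thr1.b=1

outcome vector order: (thr1.a,thr1.b)
|TSO outcomes| = 3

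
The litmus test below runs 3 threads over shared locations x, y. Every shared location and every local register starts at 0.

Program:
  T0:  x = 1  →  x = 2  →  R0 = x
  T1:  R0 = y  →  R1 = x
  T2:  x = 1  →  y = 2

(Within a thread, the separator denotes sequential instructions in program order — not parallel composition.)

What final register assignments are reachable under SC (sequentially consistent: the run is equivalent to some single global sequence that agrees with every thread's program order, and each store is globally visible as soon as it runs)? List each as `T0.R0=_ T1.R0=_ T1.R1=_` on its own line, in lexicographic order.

outcome vector order: (T0.R0,T1.R0,T1.R1)
|SC outcomes| = 9

T0.R0=1 T1.R0=0 T1.R1=0
T0.R0=1 T1.R0=0 T1.R1=1
T0.R0=1 T1.R0=0 T1.R1=2
T0.R0=1 T1.R0=2 T1.R1=1
T0.R0=2 T1.R0=0 T1.R1=0
T0.R0=2 T1.R0=0 T1.R1=1
T0.R0=2 T1.R0=0 T1.R1=2
T0.R0=2 T1.R0=2 T1.R1=1
T0.R0=2 T1.R0=2 T1.R1=2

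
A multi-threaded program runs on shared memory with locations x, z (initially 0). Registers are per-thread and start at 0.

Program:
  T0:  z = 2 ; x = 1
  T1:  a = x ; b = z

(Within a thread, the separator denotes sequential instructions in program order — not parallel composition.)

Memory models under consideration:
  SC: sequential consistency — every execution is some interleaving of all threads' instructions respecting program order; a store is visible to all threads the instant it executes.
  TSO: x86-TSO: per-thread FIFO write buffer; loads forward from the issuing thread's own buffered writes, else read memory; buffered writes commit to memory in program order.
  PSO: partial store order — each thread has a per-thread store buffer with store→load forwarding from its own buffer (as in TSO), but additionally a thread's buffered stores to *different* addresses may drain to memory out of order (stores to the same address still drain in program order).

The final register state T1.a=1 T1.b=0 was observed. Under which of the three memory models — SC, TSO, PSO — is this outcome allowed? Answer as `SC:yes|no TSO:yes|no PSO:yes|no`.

SC:no TSO:no PSO:yes

outcome vector order: (T1.a,T1.b)
SC (3): 00; 02; 12
TSO (3): 00; 02; 12
PSO (4): 00; 02; 10; 12
target 10 ∈ {PSO}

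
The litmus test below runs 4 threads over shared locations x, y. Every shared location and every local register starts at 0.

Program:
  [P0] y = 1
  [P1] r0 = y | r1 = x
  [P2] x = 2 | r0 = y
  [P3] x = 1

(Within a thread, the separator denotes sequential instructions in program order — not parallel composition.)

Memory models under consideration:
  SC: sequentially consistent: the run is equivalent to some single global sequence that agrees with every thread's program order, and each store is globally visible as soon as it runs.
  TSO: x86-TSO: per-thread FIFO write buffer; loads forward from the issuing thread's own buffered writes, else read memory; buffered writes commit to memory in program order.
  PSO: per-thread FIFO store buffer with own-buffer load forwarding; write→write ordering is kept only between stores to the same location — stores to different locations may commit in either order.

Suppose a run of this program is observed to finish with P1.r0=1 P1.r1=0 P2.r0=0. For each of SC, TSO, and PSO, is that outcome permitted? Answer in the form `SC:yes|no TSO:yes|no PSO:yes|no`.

outcome vector order: (P1.r0,P1.r1,P2.r0)
[SC] allowed = {(0,0,0) (0,0,1) (0,1,0) (0,1,1) (0,2,0) (0,2,1) (1,0,1) (1,1,0) (1,1,1) (1,2,0) (1,2,1)}
[TSO] allowed = {(0,0,0) (0,0,1) (0,1,0) (0,1,1) (0,2,0) (0,2,1) (1,0,0) (1,0,1) (1,1,0) (1,1,1) (1,2,0) (1,2,1)}
[PSO] allowed = {(0,0,0) (0,0,1) (0,1,0) (0,1,1) (0,2,0) (0,2,1) (1,0,0) (1,0,1) (1,1,0) (1,1,1) (1,2,0) (1,2,1)}
target (1,0,0) ∈ {TSO,PSO}

SC:no TSO:yes PSO:yes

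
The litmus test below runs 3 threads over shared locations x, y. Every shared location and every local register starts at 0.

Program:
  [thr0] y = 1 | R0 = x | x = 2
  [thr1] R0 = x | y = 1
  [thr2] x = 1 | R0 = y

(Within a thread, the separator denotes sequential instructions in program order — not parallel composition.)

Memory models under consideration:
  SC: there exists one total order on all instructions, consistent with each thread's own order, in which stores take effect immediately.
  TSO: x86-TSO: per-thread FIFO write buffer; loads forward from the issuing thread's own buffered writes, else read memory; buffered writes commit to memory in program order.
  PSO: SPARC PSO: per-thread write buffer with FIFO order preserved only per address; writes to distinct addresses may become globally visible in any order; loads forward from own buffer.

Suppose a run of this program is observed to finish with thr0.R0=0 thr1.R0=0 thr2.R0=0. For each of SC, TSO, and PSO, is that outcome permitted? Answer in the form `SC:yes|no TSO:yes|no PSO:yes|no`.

outcome vector order: (thr0.R0,thr1.R0,thr2.R0)
SC: 9 outcomes — {(0,0,1); (0,1,1); (0,2,1); (1,0,0); (1,0,1); (1,1,0); (1,1,1); (1,2,0); (1,2,1)}
TSO: 12 outcomes — {(0,0,0); (0,0,1); (0,1,0); (0,1,1); (0,2,0); (0,2,1); (1,0,0); (1,0,1); (1,1,0); (1,1,1); (1,2,0); (1,2,1)}
PSO: 12 outcomes — {(0,0,0); (0,0,1); (0,1,0); (0,1,1); (0,2,0); (0,2,1); (1,0,0); (1,0,1); (1,1,0); (1,1,1); (1,2,0); (1,2,1)}
target (0,0,0) ∈ {TSO,PSO}

SC:no TSO:yes PSO:yes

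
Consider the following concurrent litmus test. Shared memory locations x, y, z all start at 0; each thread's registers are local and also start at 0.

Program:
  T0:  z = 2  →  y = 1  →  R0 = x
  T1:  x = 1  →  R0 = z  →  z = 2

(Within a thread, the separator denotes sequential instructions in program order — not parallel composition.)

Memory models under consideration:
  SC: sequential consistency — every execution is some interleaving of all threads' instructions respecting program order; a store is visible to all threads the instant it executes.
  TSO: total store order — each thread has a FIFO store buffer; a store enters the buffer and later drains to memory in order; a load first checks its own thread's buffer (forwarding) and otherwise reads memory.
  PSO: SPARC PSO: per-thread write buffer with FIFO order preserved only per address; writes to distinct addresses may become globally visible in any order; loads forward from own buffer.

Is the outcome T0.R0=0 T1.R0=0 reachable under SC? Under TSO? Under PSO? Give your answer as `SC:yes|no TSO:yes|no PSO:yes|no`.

SC:no TSO:yes PSO:yes

outcome vector order: (T0.R0,T1.R0)
under SC → 02 10 12
under TSO → 00 02 10 12
under PSO → 00 02 10 12
target 00 ∈ {TSO,PSO}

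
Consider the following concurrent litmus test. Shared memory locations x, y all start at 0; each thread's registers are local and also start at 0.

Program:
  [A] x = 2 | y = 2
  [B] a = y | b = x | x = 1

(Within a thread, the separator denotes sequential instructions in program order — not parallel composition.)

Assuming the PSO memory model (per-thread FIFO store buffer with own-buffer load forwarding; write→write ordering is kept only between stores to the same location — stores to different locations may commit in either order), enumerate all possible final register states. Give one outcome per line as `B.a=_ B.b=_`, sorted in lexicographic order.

outcome vector order: (B.a,B.b)
|PSO outcomes| = 4

B.a=0 B.b=0
B.a=0 B.b=2
B.a=2 B.b=0
B.a=2 B.b=2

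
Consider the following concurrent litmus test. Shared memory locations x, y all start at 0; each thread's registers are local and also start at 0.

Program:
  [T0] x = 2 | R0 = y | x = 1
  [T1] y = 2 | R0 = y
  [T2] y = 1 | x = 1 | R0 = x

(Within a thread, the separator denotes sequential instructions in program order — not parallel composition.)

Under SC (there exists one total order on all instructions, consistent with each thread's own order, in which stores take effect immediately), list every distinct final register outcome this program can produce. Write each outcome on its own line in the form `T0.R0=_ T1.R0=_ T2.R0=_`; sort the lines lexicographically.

outcome vector order: (T0.R0,T1.R0,T2.R0)
|SC outcomes| = 9

T0.R0=0 T1.R0=1 T2.R0=1
T0.R0=0 T1.R0=2 T2.R0=1
T0.R0=1 T1.R0=1 T2.R0=1
T0.R0=1 T1.R0=1 T2.R0=2
T0.R0=1 T1.R0=2 T2.R0=1
T0.R0=1 T1.R0=2 T2.R0=2
T0.R0=2 T1.R0=1 T2.R0=1
T0.R0=2 T1.R0=2 T2.R0=1
T0.R0=2 T1.R0=2 T2.R0=2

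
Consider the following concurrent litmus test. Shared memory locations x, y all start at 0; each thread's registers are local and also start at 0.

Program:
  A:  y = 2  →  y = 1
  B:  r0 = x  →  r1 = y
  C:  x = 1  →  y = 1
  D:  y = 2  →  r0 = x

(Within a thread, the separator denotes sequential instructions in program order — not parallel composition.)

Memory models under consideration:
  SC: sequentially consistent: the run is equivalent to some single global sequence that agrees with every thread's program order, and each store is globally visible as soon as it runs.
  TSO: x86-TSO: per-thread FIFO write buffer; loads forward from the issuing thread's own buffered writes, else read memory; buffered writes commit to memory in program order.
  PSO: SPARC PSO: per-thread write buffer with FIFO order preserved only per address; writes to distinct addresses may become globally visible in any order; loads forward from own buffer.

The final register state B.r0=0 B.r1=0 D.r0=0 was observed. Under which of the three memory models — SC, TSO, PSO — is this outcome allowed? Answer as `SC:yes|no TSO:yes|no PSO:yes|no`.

SC:yes TSO:yes PSO:yes

outcome vector order: (B.r0,B.r1,D.r0)
SC: 11 outcomes — {<0 0 0>; <0 0 1>; <0 1 0>; <0 1 1>; <0 2 0>; <0 2 1>; <1 0 1>; <1 1 0>; <1 1 1>; <1 2 0>; <1 2 1>}
TSO: 12 outcomes — {<0 0 0>; <0 0 1>; <0 1 0>; <0 1 1>; <0 2 0>; <0 2 1>; <1 0 0>; <1 0 1>; <1 1 0>; <1 1 1>; <1 2 0>; <1 2 1>}
PSO: 12 outcomes — {<0 0 0>; <0 0 1>; <0 1 0>; <0 1 1>; <0 2 0>; <0 2 1>; <1 0 0>; <1 0 1>; <1 1 0>; <1 1 1>; <1 2 0>; <1 2 1>}
target <0 0 0> ∈ {SC,TSO,PSO}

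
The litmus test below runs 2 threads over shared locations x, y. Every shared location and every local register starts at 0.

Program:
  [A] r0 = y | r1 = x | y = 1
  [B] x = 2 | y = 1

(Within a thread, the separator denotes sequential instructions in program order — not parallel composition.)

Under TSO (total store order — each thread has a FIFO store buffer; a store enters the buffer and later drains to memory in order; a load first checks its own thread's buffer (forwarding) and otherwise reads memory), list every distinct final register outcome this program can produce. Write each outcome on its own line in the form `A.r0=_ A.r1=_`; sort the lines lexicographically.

outcome vector order: (A.r0,A.r1)
|TSO outcomes| = 3

A.r0=0 A.r1=0
A.r0=0 A.r1=2
A.r0=1 A.r1=2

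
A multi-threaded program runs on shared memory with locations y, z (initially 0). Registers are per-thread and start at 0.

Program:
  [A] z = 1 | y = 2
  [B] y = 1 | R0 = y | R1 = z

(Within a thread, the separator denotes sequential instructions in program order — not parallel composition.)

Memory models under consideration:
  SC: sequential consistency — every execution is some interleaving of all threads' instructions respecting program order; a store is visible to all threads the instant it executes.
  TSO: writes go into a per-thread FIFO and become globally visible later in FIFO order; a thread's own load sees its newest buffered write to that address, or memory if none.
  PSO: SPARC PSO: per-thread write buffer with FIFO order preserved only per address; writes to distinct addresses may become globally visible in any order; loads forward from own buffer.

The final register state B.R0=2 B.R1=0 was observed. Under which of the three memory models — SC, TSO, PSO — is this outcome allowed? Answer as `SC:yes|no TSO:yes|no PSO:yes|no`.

SC:no TSO:no PSO:yes

outcome vector order: (B.R0,B.R1)
SC (3): <1 0>, <1 1>, <2 1>
TSO (3): <1 0>, <1 1>, <2 1>
PSO (4): <1 0>, <1 1>, <2 0>, <2 1>
target <2 0> ∈ {PSO}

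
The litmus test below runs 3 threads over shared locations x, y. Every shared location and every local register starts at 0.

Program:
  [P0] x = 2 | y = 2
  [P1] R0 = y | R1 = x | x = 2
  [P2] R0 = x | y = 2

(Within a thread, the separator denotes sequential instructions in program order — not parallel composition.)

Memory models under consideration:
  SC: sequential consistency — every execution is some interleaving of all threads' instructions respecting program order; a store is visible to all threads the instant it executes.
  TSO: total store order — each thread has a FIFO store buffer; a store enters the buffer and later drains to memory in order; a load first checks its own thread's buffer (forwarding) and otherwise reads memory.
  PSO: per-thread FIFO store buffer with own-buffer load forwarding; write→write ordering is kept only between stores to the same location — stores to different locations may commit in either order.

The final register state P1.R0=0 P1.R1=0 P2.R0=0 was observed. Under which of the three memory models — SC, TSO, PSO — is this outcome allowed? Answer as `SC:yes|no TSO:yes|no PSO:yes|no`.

outcome vector order: (P1.R0,P1.R1,P2.R0)
under SC → <0 0 0>, <0 0 2>, <0 2 0>, <0 2 2>, <2 0 0>, <2 2 0>, <2 2 2>
under TSO → <0 0 0>, <0 0 2>, <0 2 0>, <0 2 2>, <2 0 0>, <2 2 0>, <2 2 2>
under PSO → <0 0 0>, <0 0 2>, <0 2 0>, <0 2 2>, <2 0 0>, <2 0 2>, <2 2 0>, <2 2 2>
target <0 0 0> ∈ {SC,TSO,PSO}

SC:yes TSO:yes PSO:yes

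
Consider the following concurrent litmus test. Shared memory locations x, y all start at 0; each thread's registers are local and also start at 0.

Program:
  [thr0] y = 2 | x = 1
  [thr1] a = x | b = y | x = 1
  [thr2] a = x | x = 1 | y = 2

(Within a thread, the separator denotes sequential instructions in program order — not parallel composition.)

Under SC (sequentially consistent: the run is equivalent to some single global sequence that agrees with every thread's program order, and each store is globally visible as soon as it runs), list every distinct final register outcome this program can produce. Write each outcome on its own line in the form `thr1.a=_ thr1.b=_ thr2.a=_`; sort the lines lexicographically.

thr1.a=0 thr1.b=0 thr2.a=0
thr1.a=0 thr1.b=0 thr2.a=1
thr1.a=0 thr1.b=2 thr2.a=0
thr1.a=0 thr1.b=2 thr2.a=1
thr1.a=1 thr1.b=0 thr2.a=0
thr1.a=1 thr1.b=2 thr2.a=0
thr1.a=1 thr1.b=2 thr2.a=1

outcome vector order: (thr1.a,thr1.b,thr2.a)
|SC outcomes| = 7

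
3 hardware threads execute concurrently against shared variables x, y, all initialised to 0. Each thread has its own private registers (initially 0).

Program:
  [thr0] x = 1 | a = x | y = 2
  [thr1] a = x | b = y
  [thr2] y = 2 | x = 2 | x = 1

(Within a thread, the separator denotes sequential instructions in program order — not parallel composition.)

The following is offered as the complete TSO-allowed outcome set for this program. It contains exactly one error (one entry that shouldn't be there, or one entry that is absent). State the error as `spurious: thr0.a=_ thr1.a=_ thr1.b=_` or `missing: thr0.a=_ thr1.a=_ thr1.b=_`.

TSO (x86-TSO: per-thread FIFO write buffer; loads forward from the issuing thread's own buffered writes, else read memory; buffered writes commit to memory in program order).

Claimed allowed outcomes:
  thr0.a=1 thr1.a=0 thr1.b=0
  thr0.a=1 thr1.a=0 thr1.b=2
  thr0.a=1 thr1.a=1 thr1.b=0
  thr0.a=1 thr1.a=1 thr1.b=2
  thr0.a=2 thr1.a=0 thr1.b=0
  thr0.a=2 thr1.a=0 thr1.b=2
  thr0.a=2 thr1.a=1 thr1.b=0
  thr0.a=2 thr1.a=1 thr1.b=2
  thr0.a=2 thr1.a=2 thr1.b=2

missing: thr0.a=1 thr1.a=2 thr1.b=2

outcome vector order: (thr0.a,thr1.a,thr1.b)
TSO: 10 outcomes — {1/0/0 1/0/2 1/1/0 1/1/2 1/2/2 2/0/0 2/0/2 2/1/0 2/1/2 2/2/2}
TSO∖claimed = {1/2/2}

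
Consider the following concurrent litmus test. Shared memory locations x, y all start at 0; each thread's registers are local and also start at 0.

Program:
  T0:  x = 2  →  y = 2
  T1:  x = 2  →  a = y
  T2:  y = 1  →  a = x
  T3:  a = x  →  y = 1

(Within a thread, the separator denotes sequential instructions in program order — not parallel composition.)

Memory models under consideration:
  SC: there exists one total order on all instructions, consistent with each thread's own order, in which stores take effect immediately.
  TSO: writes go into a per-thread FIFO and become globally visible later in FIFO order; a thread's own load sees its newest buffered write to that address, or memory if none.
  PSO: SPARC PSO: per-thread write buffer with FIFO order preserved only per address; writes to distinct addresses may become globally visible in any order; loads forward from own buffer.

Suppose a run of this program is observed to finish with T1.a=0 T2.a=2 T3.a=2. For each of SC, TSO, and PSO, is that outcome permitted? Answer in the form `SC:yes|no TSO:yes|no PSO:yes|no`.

SC:yes TSO:yes PSO:yes

outcome vector order: (T1.a,T2.a,T3.a)
[SC] allowed = {0/2/0, 0/2/2, 1/0/0, 1/0/2, 1/2/0, 1/2/2, 2/0/0, 2/0/2, 2/2/0, 2/2/2}
[TSO] allowed = {0/0/0, 0/0/2, 0/2/0, 0/2/2, 1/0/0, 1/0/2, 1/2/0, 1/2/2, 2/0/0, 2/0/2, 2/2/0, 2/2/2}
[PSO] allowed = {0/0/0, 0/0/2, 0/2/0, 0/2/2, 1/0/0, 1/0/2, 1/2/0, 1/2/2, 2/0/0, 2/0/2, 2/2/0, 2/2/2}
target 0/2/2 ∈ {SC,TSO,PSO}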